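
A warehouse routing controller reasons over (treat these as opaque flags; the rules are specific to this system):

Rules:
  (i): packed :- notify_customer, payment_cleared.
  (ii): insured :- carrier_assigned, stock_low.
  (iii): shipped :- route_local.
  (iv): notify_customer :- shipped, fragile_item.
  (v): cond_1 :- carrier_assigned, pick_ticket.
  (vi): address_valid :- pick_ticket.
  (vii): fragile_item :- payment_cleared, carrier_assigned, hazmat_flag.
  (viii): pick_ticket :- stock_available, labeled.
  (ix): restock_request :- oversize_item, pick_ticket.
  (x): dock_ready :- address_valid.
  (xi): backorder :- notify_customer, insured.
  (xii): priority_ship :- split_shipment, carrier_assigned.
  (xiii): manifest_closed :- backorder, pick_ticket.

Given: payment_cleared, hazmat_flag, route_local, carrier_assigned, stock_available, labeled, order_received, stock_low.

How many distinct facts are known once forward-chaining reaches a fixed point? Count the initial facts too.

Round 1: (ii) [insured :- carrier_assigned, stock_low.]; (iii) [shipped :- route_local.]; (vii) [fragile_item :- payment_cleared, carrier_assigned, hazmat_flag.]; (viii) [pick_ticket :- stock_available, labeled.]. New: insured, shipped, fragile_item, pick_ticket.
Round 2: (iv) [notify_customer :- shipped, fragile_item.]; (v) [cond_1 :- carrier_assigned, pick_ticket.]; (vi) [address_valid :- pick_ticket.]. New: notify_customer, cond_1, address_valid.
Round 3: (i) [packed :- notify_customer, payment_cleared.]; (x) [dock_ready :- address_valid.]; (xi) [backorder :- notify_customer, insured.]. New: packed, dock_ready, backorder.
Round 4: (xiii) [manifest_closed :- backorder, pick_ticket.]. New: manifest_closed.
Closure: {address_valid, backorder, carrier_assigned, cond_1, dock_ready, fragile_item, hazmat_flag, insured, labeled, manifest_closed, notify_customer, order_received, packed, payment_cleared, pick_ticket, route_local, shipped, stock_available, stock_low} — 19 facts.

19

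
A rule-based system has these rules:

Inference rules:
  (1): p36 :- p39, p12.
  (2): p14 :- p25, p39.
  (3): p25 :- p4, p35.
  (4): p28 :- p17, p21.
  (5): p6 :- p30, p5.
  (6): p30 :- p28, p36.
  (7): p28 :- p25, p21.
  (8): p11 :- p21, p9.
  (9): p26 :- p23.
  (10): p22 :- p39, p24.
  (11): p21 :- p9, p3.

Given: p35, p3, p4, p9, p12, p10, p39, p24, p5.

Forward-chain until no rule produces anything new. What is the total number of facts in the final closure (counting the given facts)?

Round 1: (1) [p36 :- p39, p12.]; (3) [p25 :- p4, p35.]; (10) [p22 :- p39, p24.]; (11) [p21 :- p9, p3.]. Adds p36, p25, p22, p21.
Round 2: (2) [p14 :- p25, p39.]; (7) [p28 :- p25, p21.]; (8) [p11 :- p21, p9.]. Adds p14, p28, p11.
Round 3: (6) [p30 :- p28, p36.]. Adds p30.
Round 4: (5) [p6 :- p30, p5.]. Adds p6.
Closure: {p10, p11, p12, p14, p21, p22, p24, p25, p28, p3, p30, p35, p36, p39, p4, p5, p6, p9} — 18 facts.

18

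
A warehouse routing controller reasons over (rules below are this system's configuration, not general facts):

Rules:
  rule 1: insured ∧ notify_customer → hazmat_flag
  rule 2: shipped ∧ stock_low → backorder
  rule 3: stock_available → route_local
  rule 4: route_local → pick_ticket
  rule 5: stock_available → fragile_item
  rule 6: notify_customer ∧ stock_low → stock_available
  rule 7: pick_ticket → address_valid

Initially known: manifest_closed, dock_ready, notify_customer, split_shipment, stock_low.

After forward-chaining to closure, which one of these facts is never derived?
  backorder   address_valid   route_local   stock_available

Round 1: rule 6 [notify_customer ∧ stock_low → stock_available]. Adds stock_available.
Round 2: rule 3 [stock_available → route_local]; rule 5 [stock_available → fragile_item]. Adds route_local, fragile_item.
Round 3: rule 4 [route_local → pick_ticket]. Adds pick_ticket.
Round 4: rule 7 [pick_ticket → address_valid]. Adds address_valid.
Derived: stock_available (round 1), address_valid (round 4), route_local (round 2). backorder never appears in any round.

backorder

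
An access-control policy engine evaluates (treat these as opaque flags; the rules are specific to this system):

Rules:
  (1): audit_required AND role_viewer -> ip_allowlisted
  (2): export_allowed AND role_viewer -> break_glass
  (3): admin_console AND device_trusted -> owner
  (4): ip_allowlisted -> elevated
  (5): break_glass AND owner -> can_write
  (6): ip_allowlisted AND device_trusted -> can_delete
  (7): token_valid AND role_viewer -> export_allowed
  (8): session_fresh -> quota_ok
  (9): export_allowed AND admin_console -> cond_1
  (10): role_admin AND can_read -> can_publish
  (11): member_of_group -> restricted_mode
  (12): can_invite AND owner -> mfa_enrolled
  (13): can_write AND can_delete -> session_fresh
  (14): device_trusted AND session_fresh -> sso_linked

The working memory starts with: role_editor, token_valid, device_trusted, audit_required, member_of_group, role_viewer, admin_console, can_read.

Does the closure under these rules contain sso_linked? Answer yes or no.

yes

[1] (1) [audit_required AND role_viewer -> ip_allowlisted]; (3) [admin_console AND device_trusted -> owner]; (7) [token_valid AND role_viewer -> export_allowed]; (11) [member_of_group -> restricted_mode]. ⇒ new: ip_allowlisted, owner, export_allowed, restricted_mode.
[2] (2) [export_allowed AND role_viewer -> break_glass]; (4) [ip_allowlisted -> elevated]; (6) [ip_allowlisted AND device_trusted -> can_delete]; (9) [export_allowed AND admin_console -> cond_1]. ⇒ new: break_glass, elevated, can_delete, cond_1.
[3] (5) [break_glass AND owner -> can_write]. ⇒ new: can_write.
[4] (13) [can_write AND can_delete -> session_fresh]. ⇒ new: session_fresh.
[5] (8) [session_fresh -> quota_ok]; (14) [device_trusted AND session_fresh -> sso_linked]. ⇒ new: quota_ok, sso_linked.
sso_linked appears in round 5, so it is derivable.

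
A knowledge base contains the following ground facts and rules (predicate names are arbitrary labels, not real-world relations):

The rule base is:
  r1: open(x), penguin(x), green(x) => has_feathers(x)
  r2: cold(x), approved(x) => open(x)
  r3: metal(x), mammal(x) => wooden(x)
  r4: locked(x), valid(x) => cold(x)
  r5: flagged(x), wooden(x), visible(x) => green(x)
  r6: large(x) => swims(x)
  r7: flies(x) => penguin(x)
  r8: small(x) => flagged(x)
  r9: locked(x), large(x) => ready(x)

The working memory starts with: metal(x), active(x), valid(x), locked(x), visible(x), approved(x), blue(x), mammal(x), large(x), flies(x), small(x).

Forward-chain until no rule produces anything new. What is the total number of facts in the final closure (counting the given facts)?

Round 1: r3 [metal(x), mammal(x) => wooden(x)]; r4 [locked(x), valid(x) => cold(x)]; r6 [large(x) => swims(x)]; r7 [flies(x) => penguin(x)]; r8 [small(x) => flagged(x)]; r9 [locked(x), large(x) => ready(x)]. New: wooden(x), cold(x), swims(x), penguin(x), flagged(x), ready(x).
Round 2: r2 [cold(x), approved(x) => open(x)]; r5 [flagged(x), wooden(x), visible(x) => green(x)]. New: open(x), green(x).
Round 3: r1 [open(x), penguin(x), green(x) => has_feathers(x)]. New: has_feathers(x).
Closure: {active(x), approved(x), blue(x), cold(x), flagged(x), flies(x), green(x), has_feathers(x), large(x), locked(x), mammal(x), metal(x), open(x), penguin(x), ready(x), small(x), swims(x), valid(x), visible(x), wooden(x)} — 20 facts.

20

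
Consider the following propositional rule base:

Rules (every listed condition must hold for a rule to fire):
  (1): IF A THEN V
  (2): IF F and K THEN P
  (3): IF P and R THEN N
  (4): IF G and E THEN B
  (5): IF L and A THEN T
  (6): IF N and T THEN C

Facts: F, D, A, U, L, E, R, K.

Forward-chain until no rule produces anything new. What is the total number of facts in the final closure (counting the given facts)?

Round 1: (1) [IF A THEN V]; (2) [IF F and K THEN P]; (5) [IF L and A THEN T]. Adds V, P, T.
Round 2: (3) [IF P and R THEN N]. Adds N.
Round 3: (6) [IF N and T THEN C]. Adds C.
Closure: {A, C, D, E, F, K, L, N, P, R, T, U, V} — 13 facts.

13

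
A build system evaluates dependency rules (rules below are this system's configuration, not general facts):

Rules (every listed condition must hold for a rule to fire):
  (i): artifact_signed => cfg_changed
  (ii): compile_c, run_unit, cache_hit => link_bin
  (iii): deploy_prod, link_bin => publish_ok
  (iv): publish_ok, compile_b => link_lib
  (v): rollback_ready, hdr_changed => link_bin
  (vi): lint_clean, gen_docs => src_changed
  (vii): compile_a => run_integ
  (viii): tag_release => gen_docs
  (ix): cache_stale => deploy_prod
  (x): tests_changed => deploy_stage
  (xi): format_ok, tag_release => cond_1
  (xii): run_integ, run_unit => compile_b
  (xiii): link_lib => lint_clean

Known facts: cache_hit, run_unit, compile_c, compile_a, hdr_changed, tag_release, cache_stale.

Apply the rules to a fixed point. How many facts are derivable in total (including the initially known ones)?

16

Round 1: (ii) [compile_c, run_unit, cache_hit => link_bin]; (vii) [compile_a => run_integ]; (viii) [tag_release => gen_docs]; (ix) [cache_stale => deploy_prod]. Adds link_bin, run_integ, gen_docs, deploy_prod.
Round 2: (iii) [deploy_prod, link_bin => publish_ok]; (xii) [run_integ, run_unit => compile_b]. Adds publish_ok, compile_b.
Round 3: (iv) [publish_ok, compile_b => link_lib]. Adds link_lib.
Round 4: (xiii) [link_lib => lint_clean]. Adds lint_clean.
Round 5: (vi) [lint_clean, gen_docs => src_changed]. Adds src_changed.
Closure: {cache_hit, cache_stale, compile_a, compile_b, compile_c, deploy_prod, gen_docs, hdr_changed, link_bin, link_lib, lint_clean, publish_ok, run_integ, run_unit, src_changed, tag_release} — 16 facts.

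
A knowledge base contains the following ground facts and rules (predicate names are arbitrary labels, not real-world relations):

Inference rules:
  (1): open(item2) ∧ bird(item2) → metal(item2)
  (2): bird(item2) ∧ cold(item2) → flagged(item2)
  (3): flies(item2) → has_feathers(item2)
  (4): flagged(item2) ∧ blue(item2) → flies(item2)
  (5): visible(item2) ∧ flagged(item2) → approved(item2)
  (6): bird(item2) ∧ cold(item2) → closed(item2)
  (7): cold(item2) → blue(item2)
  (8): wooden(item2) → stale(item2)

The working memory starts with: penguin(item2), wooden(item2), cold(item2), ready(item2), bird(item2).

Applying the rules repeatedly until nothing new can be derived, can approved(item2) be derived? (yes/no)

[1] (2) [bird(item2) ∧ cold(item2) → flagged(item2)]; (6) [bird(item2) ∧ cold(item2) → closed(item2)]; (7) [cold(item2) → blue(item2)]; (8) [wooden(item2) → stale(item2)]. ⇒ new: flagged(item2), closed(item2), blue(item2), stale(item2).
[2] (4) [flagged(item2) ∧ blue(item2) → flies(item2)]. ⇒ new: flies(item2).
[3] (3) [flies(item2) → has_feathers(item2)]. ⇒ new: has_feathers(item2).
Fixed point reached. approved(item2) is concluded only by (5); (5) needs visible(item2) (never derived).

no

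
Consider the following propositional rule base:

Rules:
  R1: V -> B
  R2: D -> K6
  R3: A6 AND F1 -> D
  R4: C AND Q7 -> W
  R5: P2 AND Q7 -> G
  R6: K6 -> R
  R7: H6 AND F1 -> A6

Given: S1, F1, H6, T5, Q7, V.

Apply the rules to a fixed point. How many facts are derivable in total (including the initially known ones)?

[1] R1 [V -> B]; R7 [H6 AND F1 -> A6]. ⇒ new: B, A6.
[2] R3 [A6 AND F1 -> D]. ⇒ new: D.
[3] R2 [D -> K6]. ⇒ new: K6.
[4] R6 [K6 -> R]. ⇒ new: R.
Closure: {A6, B, D, F1, H6, K6, Q7, R, S1, T5, V} — 11 facts.

11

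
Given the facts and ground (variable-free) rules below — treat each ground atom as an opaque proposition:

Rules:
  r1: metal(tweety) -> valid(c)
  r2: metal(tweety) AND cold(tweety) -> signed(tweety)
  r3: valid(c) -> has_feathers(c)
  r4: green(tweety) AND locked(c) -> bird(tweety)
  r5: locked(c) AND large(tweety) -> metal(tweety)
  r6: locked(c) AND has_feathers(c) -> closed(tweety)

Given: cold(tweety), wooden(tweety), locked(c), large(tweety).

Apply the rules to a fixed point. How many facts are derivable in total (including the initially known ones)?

[1] r5 [locked(c) AND large(tweety) -> metal(tweety)]. ⇒ new: metal(tweety).
[2] r1 [metal(tweety) -> valid(c)]; r2 [metal(tweety) AND cold(tweety) -> signed(tweety)]. ⇒ new: valid(c), signed(tweety).
[3] r3 [valid(c) -> has_feathers(c)]. ⇒ new: has_feathers(c).
[4] r6 [locked(c) AND has_feathers(c) -> closed(tweety)]. ⇒ new: closed(tweety).
Closure: {closed(tweety), cold(tweety), has_feathers(c), large(tweety), locked(c), metal(tweety), signed(tweety), valid(c), wooden(tweety)} — 9 facts.

9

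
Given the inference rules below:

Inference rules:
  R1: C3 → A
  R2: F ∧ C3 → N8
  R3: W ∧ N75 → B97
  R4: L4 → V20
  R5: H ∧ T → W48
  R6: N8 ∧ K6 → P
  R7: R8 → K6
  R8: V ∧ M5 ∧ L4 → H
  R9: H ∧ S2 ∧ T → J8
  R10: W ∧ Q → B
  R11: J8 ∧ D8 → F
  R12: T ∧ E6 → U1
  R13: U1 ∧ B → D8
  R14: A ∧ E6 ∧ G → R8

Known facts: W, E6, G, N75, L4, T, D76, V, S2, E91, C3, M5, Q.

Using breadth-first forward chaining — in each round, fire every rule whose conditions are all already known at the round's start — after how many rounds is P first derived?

5

[1] R1 [C3 → A]; R3 [W ∧ N75 → B97]; R4 [L4 → V20]; R8 [V ∧ M5 ∧ L4 → H]; R10 [W ∧ Q → B]; R12 [T ∧ E6 → U1]. ⇒ new: A, B97, V20, H, B, U1.
[2] R5 [H ∧ T → W48]; R9 [H ∧ S2 ∧ T → J8]; R13 [U1 ∧ B → D8]; R14 [A ∧ E6 ∧ G → R8]. ⇒ new: W48, J8, D8, R8.
[3] R7 [R8 → K6]; R11 [J8 ∧ D8 → F]. ⇒ new: K6, F.
[4] R2 [F ∧ C3 → N8]. ⇒ new: N8.
[5] R6 [N8 ∧ K6 → P]. ⇒ new: P.
P first appears in round 5.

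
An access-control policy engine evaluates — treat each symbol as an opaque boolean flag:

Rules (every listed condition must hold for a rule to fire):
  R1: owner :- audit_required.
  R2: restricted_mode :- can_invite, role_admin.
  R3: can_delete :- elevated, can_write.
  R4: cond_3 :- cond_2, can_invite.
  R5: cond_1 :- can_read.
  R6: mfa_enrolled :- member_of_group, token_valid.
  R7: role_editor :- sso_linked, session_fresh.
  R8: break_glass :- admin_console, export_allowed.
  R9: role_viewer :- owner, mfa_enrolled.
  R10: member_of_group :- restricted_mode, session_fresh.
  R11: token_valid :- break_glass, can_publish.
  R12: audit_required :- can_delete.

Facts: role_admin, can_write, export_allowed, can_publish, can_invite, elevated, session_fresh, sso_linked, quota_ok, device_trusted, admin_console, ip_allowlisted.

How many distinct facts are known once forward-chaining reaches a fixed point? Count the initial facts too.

22

Round 1: R2 [restricted_mode :- can_invite, role_admin.]; R3 [can_delete :- elevated, can_write.]; R7 [role_editor :- sso_linked, session_fresh.]; R8 [break_glass :- admin_console, export_allowed.]. Adds restricted_mode, can_delete, role_editor, break_glass.
Round 2: R10 [member_of_group :- restricted_mode, session_fresh.]; R11 [token_valid :- break_glass, can_publish.]; R12 [audit_required :- can_delete.]. Adds member_of_group, token_valid, audit_required.
Round 3: R1 [owner :- audit_required.]; R6 [mfa_enrolled :- member_of_group, token_valid.]. Adds owner, mfa_enrolled.
Round 4: R9 [role_viewer :- owner, mfa_enrolled.]. Adds role_viewer.
Closure: {admin_console, audit_required, break_glass, can_delete, can_invite, can_publish, can_write, device_trusted, elevated, export_allowed, ip_allowlisted, member_of_group, mfa_enrolled, owner, quota_ok, restricted_mode, role_admin, role_editor, role_viewer, session_fresh, sso_linked, token_valid} — 22 facts.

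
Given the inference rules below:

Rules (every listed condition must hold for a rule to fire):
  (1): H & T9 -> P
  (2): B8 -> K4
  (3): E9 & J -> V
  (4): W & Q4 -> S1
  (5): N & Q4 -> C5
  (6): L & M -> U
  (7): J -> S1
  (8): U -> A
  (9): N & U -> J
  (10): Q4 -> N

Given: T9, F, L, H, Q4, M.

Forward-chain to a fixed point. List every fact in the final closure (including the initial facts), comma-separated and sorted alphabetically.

Round 1: (1) [H & T9 -> P]; (6) [L & M -> U]; (10) [Q4 -> N]. Adds P, U, N.
Round 2: (5) [N & Q4 -> C5]; (8) [U -> A]; (9) [N & U -> J]. Adds C5, A, J.
Round 3: (7) [J -> S1]. Adds S1.

A, C5, F, H, J, L, M, N, P, Q4, S1, T9, U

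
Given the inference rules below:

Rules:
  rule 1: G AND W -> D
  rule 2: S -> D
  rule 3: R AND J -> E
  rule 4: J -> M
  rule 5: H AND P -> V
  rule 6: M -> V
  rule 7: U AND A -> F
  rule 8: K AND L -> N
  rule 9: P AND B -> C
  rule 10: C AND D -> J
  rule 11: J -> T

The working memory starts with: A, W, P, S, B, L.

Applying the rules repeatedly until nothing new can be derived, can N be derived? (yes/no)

Round 1 fires rule 2, rule 9, giving D, C.
Round 2 fires rule 10, giving J.
Round 3 fires rule 4, rule 11, giving M, T.
Round 4 fires rule 6, giving V.
Fixed point reached. N is concluded only by rule 8; rule 8 needs K (never derived).

no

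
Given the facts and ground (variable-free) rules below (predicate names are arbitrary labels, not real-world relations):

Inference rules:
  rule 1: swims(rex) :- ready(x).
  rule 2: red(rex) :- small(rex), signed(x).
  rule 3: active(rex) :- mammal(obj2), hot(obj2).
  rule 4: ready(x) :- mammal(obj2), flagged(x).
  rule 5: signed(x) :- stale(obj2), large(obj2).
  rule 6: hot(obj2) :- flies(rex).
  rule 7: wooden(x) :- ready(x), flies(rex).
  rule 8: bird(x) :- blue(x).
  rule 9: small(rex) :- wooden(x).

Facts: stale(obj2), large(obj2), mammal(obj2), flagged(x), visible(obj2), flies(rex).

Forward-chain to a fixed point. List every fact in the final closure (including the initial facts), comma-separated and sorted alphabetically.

Round 1 fires rule 4, rule 5, rule 6, giving ready(x), signed(x), hot(obj2).
Round 2 fires rule 1, rule 3, rule 7, giving swims(rex), active(rex), wooden(x).
Round 3 fires rule 9, giving small(rex).
Round 4 fires rule 2, giving red(rex).

active(rex), flagged(x), flies(rex), hot(obj2), large(obj2), mammal(obj2), ready(x), red(rex), signed(x), small(rex), stale(obj2), swims(rex), visible(obj2), wooden(x)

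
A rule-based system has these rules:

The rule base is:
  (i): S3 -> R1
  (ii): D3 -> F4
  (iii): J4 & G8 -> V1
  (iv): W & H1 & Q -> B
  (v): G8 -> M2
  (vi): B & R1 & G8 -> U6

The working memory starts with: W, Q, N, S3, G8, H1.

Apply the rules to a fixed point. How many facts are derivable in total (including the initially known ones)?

Round 1: (i) [S3 -> R1]; (iv) [W & H1 & Q -> B]; (v) [G8 -> M2]. New: R1, B, M2.
Round 2: (vi) [B & R1 & G8 -> U6]. New: U6.
Closure: {B, G8, H1, M2, N, Q, R1, S3, U6, W} — 10 facts.

10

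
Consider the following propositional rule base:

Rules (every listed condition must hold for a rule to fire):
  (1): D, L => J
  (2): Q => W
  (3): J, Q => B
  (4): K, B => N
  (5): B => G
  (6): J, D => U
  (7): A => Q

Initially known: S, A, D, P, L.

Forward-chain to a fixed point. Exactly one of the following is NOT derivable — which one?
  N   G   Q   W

[1] (1) [D, L => J]; (7) [A => Q]. ⇒ new: J, Q.
[2] (2) [Q => W]; (3) [J, Q => B]; (6) [J, D => U]. ⇒ new: W, B, U.
[3] (5) [B => G]. ⇒ new: G.
Derived: G (round 3), W (round 2), Q (round 1). N never appears in any round.

N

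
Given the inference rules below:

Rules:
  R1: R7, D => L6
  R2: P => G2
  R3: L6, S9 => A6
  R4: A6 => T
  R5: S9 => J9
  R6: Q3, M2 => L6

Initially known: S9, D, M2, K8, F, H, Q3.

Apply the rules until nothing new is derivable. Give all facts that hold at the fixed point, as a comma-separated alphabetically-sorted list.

A6, D, F, H, J9, K8, L6, M2, Q3, S9, T

Round 1 — R5, R6, derive J9, L6.
Round 2 — R3, derive A6.
Round 3 — R4, derive T.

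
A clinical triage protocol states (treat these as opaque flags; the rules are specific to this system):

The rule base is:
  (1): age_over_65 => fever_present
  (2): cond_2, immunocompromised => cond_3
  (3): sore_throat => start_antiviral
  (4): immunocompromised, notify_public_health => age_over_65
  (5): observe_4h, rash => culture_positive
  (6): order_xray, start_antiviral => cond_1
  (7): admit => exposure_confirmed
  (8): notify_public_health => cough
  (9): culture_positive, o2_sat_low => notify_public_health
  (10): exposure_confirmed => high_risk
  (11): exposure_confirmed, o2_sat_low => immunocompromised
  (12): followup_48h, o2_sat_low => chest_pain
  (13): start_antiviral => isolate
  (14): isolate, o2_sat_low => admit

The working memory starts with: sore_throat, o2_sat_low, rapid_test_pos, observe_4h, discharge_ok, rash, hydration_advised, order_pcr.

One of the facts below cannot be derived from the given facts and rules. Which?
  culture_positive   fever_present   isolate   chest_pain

chest_pain

Round 1: (3) [sore_throat => start_antiviral]; (5) [observe_4h, rash => culture_positive]. New: start_antiviral, culture_positive.
Round 2: (9) [culture_positive, o2_sat_low => notify_public_health]; (13) [start_antiviral => isolate]. New: notify_public_health, isolate.
Round 3: (8) [notify_public_health => cough]; (14) [isolate, o2_sat_low => admit]. New: cough, admit.
Round 4: (7) [admit => exposure_confirmed]. New: exposure_confirmed.
Round 5: (10) [exposure_confirmed => high_risk]; (11) [exposure_confirmed, o2_sat_low => immunocompromised]. New: high_risk, immunocompromised.
Round 6: (4) [immunocompromised, notify_public_health => age_over_65]. New: age_over_65.
Round 7: (1) [age_over_65 => fever_present]. New: fever_present.
Derived: culture_positive (round 1), isolate (round 2), fever_present (round 7). chest_pain never appears in any round.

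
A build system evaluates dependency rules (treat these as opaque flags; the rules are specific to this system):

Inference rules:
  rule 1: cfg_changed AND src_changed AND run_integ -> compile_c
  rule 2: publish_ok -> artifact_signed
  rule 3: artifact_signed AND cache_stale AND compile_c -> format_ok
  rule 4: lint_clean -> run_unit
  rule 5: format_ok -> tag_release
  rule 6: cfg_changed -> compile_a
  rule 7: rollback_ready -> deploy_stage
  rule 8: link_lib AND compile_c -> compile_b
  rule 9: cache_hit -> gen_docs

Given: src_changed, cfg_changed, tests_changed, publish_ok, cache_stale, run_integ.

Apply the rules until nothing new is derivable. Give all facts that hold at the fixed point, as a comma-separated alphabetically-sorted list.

Round 1: rule 1 [cfg_changed AND src_changed AND run_integ -> compile_c]; rule 2 [publish_ok -> artifact_signed]; rule 6 [cfg_changed -> compile_a]. Adds compile_c, artifact_signed, compile_a.
Round 2: rule 3 [artifact_signed AND cache_stale AND compile_c -> format_ok]. Adds format_ok.
Round 3: rule 5 [format_ok -> tag_release]. Adds tag_release.

artifact_signed, cache_stale, cfg_changed, compile_a, compile_c, format_ok, publish_ok, run_integ, src_changed, tag_release, tests_changed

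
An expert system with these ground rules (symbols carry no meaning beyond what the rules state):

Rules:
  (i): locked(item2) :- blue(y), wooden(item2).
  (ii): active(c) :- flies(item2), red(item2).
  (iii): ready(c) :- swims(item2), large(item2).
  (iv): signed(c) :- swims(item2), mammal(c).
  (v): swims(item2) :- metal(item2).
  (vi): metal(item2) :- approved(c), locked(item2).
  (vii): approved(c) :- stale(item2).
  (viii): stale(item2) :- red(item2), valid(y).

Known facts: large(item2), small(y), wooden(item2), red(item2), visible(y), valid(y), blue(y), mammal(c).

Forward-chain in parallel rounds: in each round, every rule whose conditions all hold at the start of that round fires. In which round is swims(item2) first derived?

Round 1: (i) [locked(item2) :- blue(y), wooden(item2).]; (viii) [stale(item2) :- red(item2), valid(y).]. New: locked(item2), stale(item2).
Round 2: (vii) [approved(c) :- stale(item2).]. New: approved(c).
Round 3: (vi) [metal(item2) :- approved(c), locked(item2).]. New: metal(item2).
Round 4: (v) [swims(item2) :- metal(item2).]. New: swims(item2).
swims(item2) first appears in round 4.

4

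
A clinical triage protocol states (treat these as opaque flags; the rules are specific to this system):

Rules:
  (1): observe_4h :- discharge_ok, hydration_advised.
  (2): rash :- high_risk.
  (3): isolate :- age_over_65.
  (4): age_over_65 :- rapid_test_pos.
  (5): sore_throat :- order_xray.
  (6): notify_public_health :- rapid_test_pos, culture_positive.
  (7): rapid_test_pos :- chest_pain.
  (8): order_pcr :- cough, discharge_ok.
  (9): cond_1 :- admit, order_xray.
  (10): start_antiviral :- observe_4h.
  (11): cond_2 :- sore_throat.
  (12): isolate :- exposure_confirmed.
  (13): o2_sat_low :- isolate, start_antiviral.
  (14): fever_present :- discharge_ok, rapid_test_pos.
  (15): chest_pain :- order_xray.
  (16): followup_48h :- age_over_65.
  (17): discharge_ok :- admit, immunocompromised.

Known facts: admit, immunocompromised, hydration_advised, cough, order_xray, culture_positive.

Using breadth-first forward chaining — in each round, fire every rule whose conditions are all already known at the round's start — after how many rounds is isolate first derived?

4

Round 1 fires (5), (9), (15), (17), giving sore_throat, cond_1, chest_pain, discharge_ok.
Round 2 fires (1), (7), (8), (11), giving observe_4h, rapid_test_pos, order_pcr, cond_2.
Round 3 fires (4), (6), (10), (14), giving age_over_65, notify_public_health, start_antiviral, fever_present.
Round 4 fires (3), (16), giving isolate, followup_48h.
isolate first appears in round 4.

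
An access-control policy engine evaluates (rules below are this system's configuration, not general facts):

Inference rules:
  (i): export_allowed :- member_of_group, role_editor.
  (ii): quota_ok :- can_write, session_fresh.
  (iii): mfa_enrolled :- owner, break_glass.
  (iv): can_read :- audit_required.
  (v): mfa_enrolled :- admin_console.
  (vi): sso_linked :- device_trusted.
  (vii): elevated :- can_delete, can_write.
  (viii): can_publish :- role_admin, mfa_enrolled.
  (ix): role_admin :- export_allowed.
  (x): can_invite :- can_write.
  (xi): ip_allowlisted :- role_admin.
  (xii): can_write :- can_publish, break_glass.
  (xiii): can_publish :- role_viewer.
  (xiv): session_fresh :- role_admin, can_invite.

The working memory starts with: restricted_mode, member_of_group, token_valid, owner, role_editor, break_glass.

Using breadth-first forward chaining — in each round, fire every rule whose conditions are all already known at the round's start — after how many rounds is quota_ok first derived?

7

Round 1: (i) [export_allowed :- member_of_group, role_editor.]; (iii) [mfa_enrolled :- owner, break_glass.]. Adds export_allowed, mfa_enrolled.
Round 2: (ix) [role_admin :- export_allowed.]. Adds role_admin.
Round 3: (viii) [can_publish :- role_admin, mfa_enrolled.]; (xi) [ip_allowlisted :- role_admin.]. Adds can_publish, ip_allowlisted.
Round 4: (xii) [can_write :- can_publish, break_glass.]. Adds can_write.
Round 5: (x) [can_invite :- can_write.]. Adds can_invite.
Round 6: (xiv) [session_fresh :- role_admin, can_invite.]. Adds session_fresh.
Round 7: (ii) [quota_ok :- can_write, session_fresh.]. Adds quota_ok.
quota_ok first appears in round 7.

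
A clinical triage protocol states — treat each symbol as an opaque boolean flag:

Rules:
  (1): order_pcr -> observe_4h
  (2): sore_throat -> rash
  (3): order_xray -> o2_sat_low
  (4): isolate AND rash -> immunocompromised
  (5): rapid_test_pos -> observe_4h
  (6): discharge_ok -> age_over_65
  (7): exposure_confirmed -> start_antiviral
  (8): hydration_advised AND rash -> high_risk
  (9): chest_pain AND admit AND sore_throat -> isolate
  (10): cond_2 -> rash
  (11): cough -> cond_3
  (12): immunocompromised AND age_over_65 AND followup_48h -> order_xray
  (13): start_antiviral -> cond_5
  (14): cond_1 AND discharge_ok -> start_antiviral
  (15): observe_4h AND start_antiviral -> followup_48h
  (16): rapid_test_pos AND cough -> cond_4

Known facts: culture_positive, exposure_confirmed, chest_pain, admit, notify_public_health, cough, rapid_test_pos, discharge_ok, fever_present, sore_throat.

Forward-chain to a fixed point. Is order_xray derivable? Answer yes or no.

Round 1 — (2), (5), (6), (7), (9), (11), (16), derive rash, observe_4h, age_over_65, start_antiviral, isolate, cond_3, cond_4.
Round 2 — (4), (13), (15), derive immunocompromised, cond_5, followup_48h.
Round 3 — (12), derive order_xray.
Round 4 — (3), derive o2_sat_low.
order_xray appears in round 3, so it is derivable.

yes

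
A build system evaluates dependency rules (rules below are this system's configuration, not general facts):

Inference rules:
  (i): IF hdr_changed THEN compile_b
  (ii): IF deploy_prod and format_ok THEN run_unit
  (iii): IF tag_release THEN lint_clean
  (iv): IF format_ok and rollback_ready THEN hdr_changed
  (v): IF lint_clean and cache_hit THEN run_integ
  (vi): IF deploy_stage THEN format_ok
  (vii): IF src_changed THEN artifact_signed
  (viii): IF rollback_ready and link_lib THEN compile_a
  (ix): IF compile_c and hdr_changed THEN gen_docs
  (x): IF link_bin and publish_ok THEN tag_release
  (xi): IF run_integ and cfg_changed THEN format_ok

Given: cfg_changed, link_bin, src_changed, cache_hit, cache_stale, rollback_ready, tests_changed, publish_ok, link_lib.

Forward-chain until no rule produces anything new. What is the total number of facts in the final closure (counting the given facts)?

17

Round 1: (vii) [IF src_changed THEN artifact_signed]; (viii) [IF rollback_ready and link_lib THEN compile_a]; (x) [IF link_bin and publish_ok THEN tag_release]. Adds artifact_signed, compile_a, tag_release.
Round 2: (iii) [IF tag_release THEN lint_clean]. Adds lint_clean.
Round 3: (v) [IF lint_clean and cache_hit THEN run_integ]. Adds run_integ.
Round 4: (xi) [IF run_integ and cfg_changed THEN format_ok]. Adds format_ok.
Round 5: (iv) [IF format_ok and rollback_ready THEN hdr_changed]. Adds hdr_changed.
Round 6: (i) [IF hdr_changed THEN compile_b]. Adds compile_b.
Closure: {artifact_signed, cache_hit, cache_stale, cfg_changed, compile_a, compile_b, format_ok, hdr_changed, link_bin, link_lib, lint_clean, publish_ok, rollback_ready, run_integ, src_changed, tag_release, tests_changed} — 17 facts.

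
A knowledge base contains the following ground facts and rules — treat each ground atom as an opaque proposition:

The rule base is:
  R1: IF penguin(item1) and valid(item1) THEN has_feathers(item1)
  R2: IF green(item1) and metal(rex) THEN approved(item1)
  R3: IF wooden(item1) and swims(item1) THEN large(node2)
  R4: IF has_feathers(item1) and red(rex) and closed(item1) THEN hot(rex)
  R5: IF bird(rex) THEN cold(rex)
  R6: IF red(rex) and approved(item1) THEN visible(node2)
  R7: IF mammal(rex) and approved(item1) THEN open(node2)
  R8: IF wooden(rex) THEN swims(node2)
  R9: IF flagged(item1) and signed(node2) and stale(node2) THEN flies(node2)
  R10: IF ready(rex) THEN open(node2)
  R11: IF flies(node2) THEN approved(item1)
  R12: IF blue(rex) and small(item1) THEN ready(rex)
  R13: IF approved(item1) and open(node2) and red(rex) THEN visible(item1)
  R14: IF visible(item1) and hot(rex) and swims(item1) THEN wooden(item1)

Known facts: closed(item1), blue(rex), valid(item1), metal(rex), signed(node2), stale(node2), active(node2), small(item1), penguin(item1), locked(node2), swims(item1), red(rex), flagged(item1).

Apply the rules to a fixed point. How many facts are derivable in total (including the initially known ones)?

23

Round 1 — R1, R9, R12, derive has_feathers(item1), flies(node2), ready(rex).
Round 2 — R4, R10, R11, derive hot(rex), open(node2), approved(item1).
Round 3 — R6, R13, derive visible(node2), visible(item1).
Round 4 — R14, derive wooden(item1).
Round 5 — R3, derive large(node2).
Closure: {active(node2), approved(item1), blue(rex), closed(item1), flagged(item1), flies(node2), has_feathers(item1), hot(rex), large(node2), locked(node2), metal(rex), open(node2), penguin(item1), ready(rex), red(rex), signed(node2), small(item1), stale(node2), swims(item1), valid(item1), visible(item1), visible(node2), wooden(item1)} — 23 facts.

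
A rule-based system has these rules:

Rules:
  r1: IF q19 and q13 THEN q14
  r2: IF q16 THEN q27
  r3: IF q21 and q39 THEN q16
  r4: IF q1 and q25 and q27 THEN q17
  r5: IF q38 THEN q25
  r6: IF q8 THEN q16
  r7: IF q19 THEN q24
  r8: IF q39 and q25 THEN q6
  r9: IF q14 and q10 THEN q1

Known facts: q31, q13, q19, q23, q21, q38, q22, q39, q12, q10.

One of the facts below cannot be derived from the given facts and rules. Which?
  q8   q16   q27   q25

q8

Round 1 — r1, r3, r5, r7, derive q14, q16, q25, q24.
Round 2 — r2, r8, r9, derive q27, q6, q1.
Round 3 — r4, derive q17.
Derived: q25 (round 1), q27 (round 2), q16 (round 1). q8 never appears in any round.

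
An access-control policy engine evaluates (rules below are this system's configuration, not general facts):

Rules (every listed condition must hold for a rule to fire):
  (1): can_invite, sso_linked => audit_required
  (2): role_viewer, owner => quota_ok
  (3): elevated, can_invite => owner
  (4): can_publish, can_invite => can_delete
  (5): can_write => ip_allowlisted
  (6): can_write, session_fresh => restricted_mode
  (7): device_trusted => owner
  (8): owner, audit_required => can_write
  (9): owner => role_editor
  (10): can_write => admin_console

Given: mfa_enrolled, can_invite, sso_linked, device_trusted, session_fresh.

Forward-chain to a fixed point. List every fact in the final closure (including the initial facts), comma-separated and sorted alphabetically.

[1] (1) [can_invite, sso_linked => audit_required]; (7) [device_trusted => owner]. ⇒ new: audit_required, owner.
[2] (8) [owner, audit_required => can_write]; (9) [owner => role_editor]. ⇒ new: can_write, role_editor.
[3] (5) [can_write => ip_allowlisted]; (6) [can_write, session_fresh => restricted_mode]; (10) [can_write => admin_console]. ⇒ new: ip_allowlisted, restricted_mode, admin_console.

admin_console, audit_required, can_invite, can_write, device_trusted, ip_allowlisted, mfa_enrolled, owner, restricted_mode, role_editor, session_fresh, sso_linked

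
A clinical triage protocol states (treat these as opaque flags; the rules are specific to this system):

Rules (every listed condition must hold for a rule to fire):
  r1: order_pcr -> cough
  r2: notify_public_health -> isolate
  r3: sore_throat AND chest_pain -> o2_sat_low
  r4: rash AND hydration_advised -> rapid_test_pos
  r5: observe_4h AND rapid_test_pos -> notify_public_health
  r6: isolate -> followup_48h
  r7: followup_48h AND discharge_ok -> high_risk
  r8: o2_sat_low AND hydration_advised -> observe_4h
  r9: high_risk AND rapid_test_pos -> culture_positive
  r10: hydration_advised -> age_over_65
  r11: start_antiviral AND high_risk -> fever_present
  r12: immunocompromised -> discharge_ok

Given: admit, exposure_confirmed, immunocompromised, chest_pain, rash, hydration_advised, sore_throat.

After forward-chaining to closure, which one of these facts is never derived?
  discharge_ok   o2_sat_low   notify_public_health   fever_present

[1] r3 [sore_throat AND chest_pain -> o2_sat_low]; r4 [rash AND hydration_advised -> rapid_test_pos]; r10 [hydration_advised -> age_over_65]; r12 [immunocompromised -> discharge_ok]. ⇒ new: o2_sat_low, rapid_test_pos, age_over_65, discharge_ok.
[2] r8 [o2_sat_low AND hydration_advised -> observe_4h]. ⇒ new: observe_4h.
[3] r5 [observe_4h AND rapid_test_pos -> notify_public_health]. ⇒ new: notify_public_health.
[4] r2 [notify_public_health -> isolate]. ⇒ new: isolate.
[5] r6 [isolate -> followup_48h]. ⇒ new: followup_48h.
[6] r7 [followup_48h AND discharge_ok -> high_risk]. ⇒ new: high_risk.
[7] r9 [high_risk AND rapid_test_pos -> culture_positive]. ⇒ new: culture_positive.
Derived: notify_public_health (round 3), discharge_ok (round 1), o2_sat_low (round 1). fever_present never appears in any round.

fever_present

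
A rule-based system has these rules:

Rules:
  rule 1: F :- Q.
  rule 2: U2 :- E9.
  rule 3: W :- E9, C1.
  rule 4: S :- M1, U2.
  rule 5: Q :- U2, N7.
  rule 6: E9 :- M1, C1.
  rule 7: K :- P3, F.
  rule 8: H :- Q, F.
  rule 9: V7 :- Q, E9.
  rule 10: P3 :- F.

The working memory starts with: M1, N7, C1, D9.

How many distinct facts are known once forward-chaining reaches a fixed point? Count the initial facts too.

14

Round 1 fires rule 6, giving E9.
Round 2 fires rule 2, rule 3, giving U2, W.
Round 3 fires rule 4, rule 5, giving S, Q.
Round 4 fires rule 1, rule 9, giving F, V7.
Round 5 fires rule 8, rule 10, giving H, P3.
Round 6 fires rule 7, giving K.
Closure: {C1, D9, E9, F, H, K, M1, N7, P3, Q, S, U2, V7, W} — 14 facts.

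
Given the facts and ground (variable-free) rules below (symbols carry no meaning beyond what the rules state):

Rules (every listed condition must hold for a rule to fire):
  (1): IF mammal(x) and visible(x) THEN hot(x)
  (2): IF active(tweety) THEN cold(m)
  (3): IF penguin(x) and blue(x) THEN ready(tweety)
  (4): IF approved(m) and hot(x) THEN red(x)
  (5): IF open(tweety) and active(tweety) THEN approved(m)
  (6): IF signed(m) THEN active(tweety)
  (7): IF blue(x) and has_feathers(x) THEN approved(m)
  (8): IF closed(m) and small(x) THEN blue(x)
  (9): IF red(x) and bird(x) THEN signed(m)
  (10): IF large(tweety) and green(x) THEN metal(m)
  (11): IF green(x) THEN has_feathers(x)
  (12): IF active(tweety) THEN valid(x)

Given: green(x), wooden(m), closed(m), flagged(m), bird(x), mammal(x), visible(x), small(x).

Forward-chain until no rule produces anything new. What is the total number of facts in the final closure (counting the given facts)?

Round 1: (1) [IF mammal(x) and visible(x) THEN hot(x)]; (8) [IF closed(m) and small(x) THEN blue(x)]; (11) [IF green(x) THEN has_feathers(x)]. New: hot(x), blue(x), has_feathers(x).
Round 2: (7) [IF blue(x) and has_feathers(x) THEN approved(m)]. New: approved(m).
Round 3: (4) [IF approved(m) and hot(x) THEN red(x)]. New: red(x).
Round 4: (9) [IF red(x) and bird(x) THEN signed(m)]. New: signed(m).
Round 5: (6) [IF signed(m) THEN active(tweety)]. New: active(tweety).
Round 6: (2) [IF active(tweety) THEN cold(m)]; (12) [IF active(tweety) THEN valid(x)]. New: cold(m), valid(x).
Closure: {active(tweety), approved(m), bird(x), blue(x), closed(m), cold(m), flagged(m), green(x), has_feathers(x), hot(x), mammal(x), red(x), signed(m), small(x), valid(x), visible(x), wooden(m)} — 17 facts.

17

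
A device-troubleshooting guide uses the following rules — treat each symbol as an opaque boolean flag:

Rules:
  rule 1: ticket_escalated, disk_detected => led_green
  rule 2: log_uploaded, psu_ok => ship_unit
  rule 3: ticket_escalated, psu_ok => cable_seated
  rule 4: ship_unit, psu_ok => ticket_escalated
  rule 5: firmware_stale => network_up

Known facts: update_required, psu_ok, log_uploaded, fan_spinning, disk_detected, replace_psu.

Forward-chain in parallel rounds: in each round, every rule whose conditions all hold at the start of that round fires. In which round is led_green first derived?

3

Round 1 — rule 2, derive ship_unit.
Round 2 — rule 4, derive ticket_escalated.
Round 3 — rule 1, rule 3, derive led_green, cable_seated.
led_green first appears in round 3.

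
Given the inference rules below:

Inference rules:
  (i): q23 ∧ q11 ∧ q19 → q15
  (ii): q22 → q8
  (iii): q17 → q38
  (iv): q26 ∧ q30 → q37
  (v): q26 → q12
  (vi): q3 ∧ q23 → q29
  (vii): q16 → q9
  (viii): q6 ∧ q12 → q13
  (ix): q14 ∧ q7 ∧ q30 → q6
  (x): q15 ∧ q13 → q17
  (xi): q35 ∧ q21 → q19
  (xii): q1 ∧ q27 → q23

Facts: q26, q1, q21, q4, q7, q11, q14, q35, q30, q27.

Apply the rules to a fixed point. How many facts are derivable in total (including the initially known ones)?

Round 1: (iv) [q26 ∧ q30 → q37]; (v) [q26 → q12]; (ix) [q14 ∧ q7 ∧ q30 → q6]; (xi) [q35 ∧ q21 → q19]; (xii) [q1 ∧ q27 → q23]. Adds q37, q12, q6, q19, q23.
Round 2: (i) [q23 ∧ q11 ∧ q19 → q15]; (viii) [q6 ∧ q12 → q13]. Adds q15, q13.
Round 3: (x) [q15 ∧ q13 → q17]. Adds q17.
Round 4: (iii) [q17 → q38]. Adds q38.
Closure: {q1, q11, q12, q13, q14, q15, q17, q19, q21, q23, q26, q27, q30, q35, q37, q38, q4, q6, q7} — 19 facts.

19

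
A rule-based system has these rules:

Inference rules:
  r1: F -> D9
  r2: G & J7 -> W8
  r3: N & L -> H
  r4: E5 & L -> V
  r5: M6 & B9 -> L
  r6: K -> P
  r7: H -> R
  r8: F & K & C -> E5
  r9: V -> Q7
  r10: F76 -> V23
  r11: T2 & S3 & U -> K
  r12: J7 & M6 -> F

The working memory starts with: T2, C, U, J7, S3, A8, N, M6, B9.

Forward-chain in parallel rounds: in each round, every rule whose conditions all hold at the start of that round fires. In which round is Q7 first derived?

4

[1] r5 [M6 & B9 -> L]; r11 [T2 & S3 & U -> K]; r12 [J7 & M6 -> F]. ⇒ new: L, K, F.
[2] r1 [F -> D9]; r3 [N & L -> H]; r6 [K -> P]; r8 [F & K & C -> E5]. ⇒ new: D9, H, P, E5.
[3] r4 [E5 & L -> V]; r7 [H -> R]. ⇒ new: V, R.
[4] r9 [V -> Q7]. ⇒ new: Q7.
Q7 first appears in round 4.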